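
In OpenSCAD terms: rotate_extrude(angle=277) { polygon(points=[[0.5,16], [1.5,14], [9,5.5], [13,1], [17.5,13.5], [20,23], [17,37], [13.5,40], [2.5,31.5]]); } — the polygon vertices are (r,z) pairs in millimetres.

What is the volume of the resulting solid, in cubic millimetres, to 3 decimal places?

Profile (r,z), 9 vertices: (0.5,16) (1.5,14) (9,5.5) (13,1) (17.5,13.5) (20,23) (17,37) (13.5,40) (2.5,31.5)
edge 0: (0.5,16)→(1.5,14)  cross = 0.5·14 − 1.5·16 = -17.0000; (r_i+r_j)·cross = 2·-17.0000 = -34.0000
edge 1: (1.5,14)→(9,5.5)  cross = 1.5·5.5 − 9·14 = -117.7500; (r_i+r_j)·cross = 10.5·-117.7500 = -1236.3750
edge 2: (9,5.5)→(13,1)  cross = 9·1 − 13·5.5 = -62.5000; (r_i+r_j)·cross = 22·-62.5000 = -1375.0000
edge 3: (13,1)→(17.5,13.5)  cross = 13·13.5 − 17.5·1 = 158.0000; (r_i+r_j)·cross = 30.5·158.0000 = 4819.0000
edge 4: (17.5,13.5)→(20,23)  cross = 17.5·23 − 20·13.5 = 132.5000; (r_i+r_j)·cross = 37.5·132.5000 = 4968.7500
edge 5: (20,23)→(17,37)  cross = 20·37 − 17·23 = 349.0000; (r_i+r_j)·cross = 37·349.0000 = 12913.0000
edge 6: (17,37)→(13.5,40)  cross = 17·40 − 13.5·37 = 180.5000; (r_i+r_j)·cross = 30.5·180.5000 = 5505.2500
edge 7: (13.5,40)→(2.5,31.5)  cross = 13.5·31.5 − 2.5·40 = 325.2500; (r_i+r_j)·cross = 16·325.2500 = 5204.0000
edge 8: (2.5,31.5)→(0.5,16)  cross = 2.5·16 − 0.5·31.5 = 24.2500; (r_i+r_j)·cross = 3·24.2500 = 72.7500
Σcross = 972.2500 → A = |Σcross|/2 = 486.1250 mm²
Σ(r_i+r_j)·cross = 30837.3750 → first moment M = |Σ|/6 = 5139.5625
R_c = M/A = 5139.5625/486.1250 = 10.5725 mm
θ = 277° = 4.834562 rad
V = θ·R_c·A = 4.834562·10.5725·486.1250 = 24847.534 mm³

Volume = 24847.534 mm³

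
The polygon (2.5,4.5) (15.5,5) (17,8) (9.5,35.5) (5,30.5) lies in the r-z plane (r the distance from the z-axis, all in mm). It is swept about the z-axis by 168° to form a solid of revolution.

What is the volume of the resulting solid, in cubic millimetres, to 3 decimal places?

Volume = 7545.530 mm³

Profile (r,z), 5 vertices: (2.5,4.5) (15.5,5) (17,8) (9.5,35.5) (5,30.5)
edge 0: (2.5,4.5)→(15.5,5)  cross = 2.5·5 − 15.5·4.5 = -57.2500; (r_i+r_j)·cross = 18·-57.2500 = -1030.5000
edge 1: (15.5,5)→(17,8)  cross = 15.5·8 − 17·5 = 39.0000; (r_i+r_j)·cross = 32.5·39.0000 = 1267.5000
edge 2: (17,8)→(9.5,35.5)  cross = 17·35.5 − 9.5·8 = 527.5000; (r_i+r_j)·cross = 26.5·527.5000 = 13978.7500
edge 3: (9.5,35.5)→(5,30.5)  cross = 9.5·30.5 − 5·35.5 = 112.2500; (r_i+r_j)·cross = 14.5·112.2500 = 1627.6250
edge 4: (5,30.5)→(2.5,4.5)  cross = 5·4.5 − 2.5·30.5 = -53.7500; (r_i+r_j)·cross = 7.5·-53.7500 = -403.1250
Σcross = 567.7500 → A = |Σcross|/2 = 283.8750 mm²
Σ(r_i+r_j)·cross = 15440.2500 → first moment M = |Σ|/6 = 2573.3750
R_c = M/A = 2573.3750/283.8750 = 9.0652 mm
θ = 168° = 2.932153 rad
V = θ·R_c·A = 2.932153·9.0652·283.8750 = 7545.530 mm³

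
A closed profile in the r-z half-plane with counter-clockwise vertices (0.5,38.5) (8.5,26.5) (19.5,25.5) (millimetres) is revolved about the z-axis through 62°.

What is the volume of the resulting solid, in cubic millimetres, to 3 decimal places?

Profile (r,z), 3 vertices: (0.5,38.5) (8.5,26.5) (19.5,25.5)
edge 0: (0.5,38.5)→(8.5,26.5)  cross = 0.5·26.5 − 8.5·38.5 = -314.0000; (r_i+r_j)·cross = 9·-314.0000 = -2826.0000
edge 1: (8.5,26.5)→(19.5,25.5)  cross = 8.5·25.5 − 19.5·26.5 = -300.0000; (r_i+r_j)·cross = 28·-300.0000 = -8400.0000
edge 2: (19.5,25.5)→(0.5,38.5)  cross = 19.5·38.5 − 0.5·25.5 = 738.0000; (r_i+r_j)·cross = 20·738.0000 = 14760.0000
Σcross = 124.0000 → A = |Σcross|/2 = 62.0000 mm²
Σ(r_i+r_j)·cross = 3534.0000 → first moment M = |Σ|/6 = 589.0000
R_c = M/A = 589.0000/62.0000 = 9.5000 mm
θ = 62° = 1.082104 rad
V = θ·R_c·A = 1.082104·9.5000·62.0000 = 637.359 mm³

Volume = 637.359 mm³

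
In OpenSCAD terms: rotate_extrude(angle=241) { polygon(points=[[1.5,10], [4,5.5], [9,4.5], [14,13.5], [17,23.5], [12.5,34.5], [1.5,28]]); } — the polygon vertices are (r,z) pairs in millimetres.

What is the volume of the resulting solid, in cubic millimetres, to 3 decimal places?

Volume = 11620.799 mm³

Profile (r,z), 7 vertices: (1.5,10) (4,5.5) (9,4.5) (14,13.5) (17,23.5) (12.5,34.5) (1.5,28)
edge 0: (1.5,10)→(4,5.5)  cross = 1.5·5.5 − 4·10 = -31.7500; (r_i+r_j)·cross = 5.5·-31.7500 = -174.6250
edge 1: (4,5.5)→(9,4.5)  cross = 4·4.5 − 9·5.5 = -31.5000; (r_i+r_j)·cross = 13·-31.5000 = -409.5000
edge 2: (9,4.5)→(14,13.5)  cross = 9·13.5 − 14·4.5 = 58.5000; (r_i+r_j)·cross = 23·58.5000 = 1345.5000
edge 3: (14,13.5)→(17,23.5)  cross = 14·23.5 − 17·13.5 = 99.5000; (r_i+r_j)·cross = 31·99.5000 = 3084.5000
edge 4: (17,23.5)→(12.5,34.5)  cross = 17·34.5 − 12.5·23.5 = 292.7500; (r_i+r_j)·cross = 29.5·292.7500 = 8636.1250
edge 5: (12.5,34.5)→(1.5,28)  cross = 12.5·28 − 1.5·34.5 = 298.2500; (r_i+r_j)·cross = 14·298.2500 = 4175.5000
edge 6: (1.5,28)→(1.5,10)  cross = 1.5·10 − 1.5·28 = -27.0000; (r_i+r_j)·cross = 3·-27.0000 = -81.0000
Σcross = 658.7500 → A = |Σcross|/2 = 329.3750 mm²
Σ(r_i+r_j)·cross = 16576.5000 → first moment M = |Σ|/6 = 2762.7500
R_c = M/A = 2762.7500/329.3750 = 8.3879 mm
θ = 241° = 4.206243 rad
V = θ·R_c·A = 4.206243·8.3879·329.3750 = 11620.799 mm³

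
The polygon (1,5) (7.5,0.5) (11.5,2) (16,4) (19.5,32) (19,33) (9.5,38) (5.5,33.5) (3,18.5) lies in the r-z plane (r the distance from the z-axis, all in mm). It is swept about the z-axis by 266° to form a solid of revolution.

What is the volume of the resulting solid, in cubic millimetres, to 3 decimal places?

Volume = 23443.170 mm³

Profile (r,z), 9 vertices: (1,5) (7.5,0.5) (11.5,2) (16,4) (19.5,32) (19,33) (9.5,38) (5.5,33.5) (3,18.5)
edge 0: (1,5)→(7.5,0.5)  cross = 1·0.5 − 7.5·5 = -37.0000; (r_i+r_j)·cross = 8.5·-37.0000 = -314.5000
edge 1: (7.5,0.5)→(11.5,2)  cross = 7.5·2 − 11.5·0.5 = 9.2500; (r_i+r_j)·cross = 19·9.2500 = 175.7500
edge 2: (11.5,2)→(16,4)  cross = 11.5·4 − 16·2 = 14.0000; (r_i+r_j)·cross = 27.5·14.0000 = 385.0000
edge 3: (16,4)→(19.5,32)  cross = 16·32 − 19.5·4 = 434.0000; (r_i+r_j)·cross = 35.5·434.0000 = 15407.0000
edge 4: (19.5,32)→(19,33)  cross = 19.5·33 − 19·32 = 35.5000; (r_i+r_j)·cross = 38.5·35.5000 = 1366.7500
edge 5: (19,33)→(9.5,38)  cross = 19·38 − 9.5·33 = 408.5000; (r_i+r_j)·cross = 28.5·408.5000 = 11642.2500
edge 6: (9.5,38)→(5.5,33.5)  cross = 9.5·33.5 − 5.5·38 = 109.2500; (r_i+r_j)·cross = 15·109.2500 = 1638.7500
edge 7: (5.5,33.5)→(3,18.5)  cross = 5.5·18.5 − 3·33.5 = 1.2500; (r_i+r_j)·cross = 8.5·1.2500 = 10.6250
edge 8: (3,18.5)→(1,5)  cross = 3·5 − 1·18.5 = -3.5000; (r_i+r_j)·cross = 4·-3.5000 = -14.0000
Σcross = 971.2500 → A = |Σcross|/2 = 485.6250 mm²
Σ(r_i+r_j)·cross = 30297.6250 → first moment M = |Σ|/6 = 5049.6042
R_c = M/A = 5049.6042/485.6250 = 10.3982 mm
θ = 266° = 4.642576 rad
V = θ·R_c·A = 4.642576·10.3982·485.6250 = 23443.170 mm³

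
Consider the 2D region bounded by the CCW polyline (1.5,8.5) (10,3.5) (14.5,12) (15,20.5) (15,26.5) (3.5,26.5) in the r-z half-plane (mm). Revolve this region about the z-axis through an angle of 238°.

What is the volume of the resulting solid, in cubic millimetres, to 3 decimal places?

Profile (r,z), 6 vertices: (1.5,8.5) (10,3.5) (14.5,12) (15,20.5) (15,26.5) (3.5,26.5)
edge 0: (1.5,8.5)→(10,3.5)  cross = 1.5·3.5 − 10·8.5 = -79.7500; (r_i+r_j)·cross = 11.5·-79.7500 = -917.1250
edge 1: (10,3.5)→(14.5,12)  cross = 10·12 − 14.5·3.5 = 69.2500; (r_i+r_j)·cross = 24.5·69.2500 = 1696.6250
edge 2: (14.5,12)→(15,20.5)  cross = 14.5·20.5 − 15·12 = 117.2500; (r_i+r_j)·cross = 29.5·117.2500 = 3458.8750
edge 3: (15,20.5)→(15,26.5)  cross = 15·26.5 − 15·20.5 = 90.0000; (r_i+r_j)·cross = 30·90.0000 = 2700.0000
edge 4: (15,26.5)→(3.5,26.5)  cross = 15·26.5 − 3.5·26.5 = 304.7500; (r_i+r_j)·cross = 18.5·304.7500 = 5637.8750
edge 5: (3.5,26.5)→(1.5,8.5)  cross = 3.5·8.5 − 1.5·26.5 = -10.0000; (r_i+r_j)·cross = 5·-10.0000 = -50.0000
Σcross = 491.5000 → A = |Σcross|/2 = 245.7500 mm²
Σ(r_i+r_j)·cross = 12526.2500 → first moment M = |Σ|/6 = 2087.7083
R_c = M/A = 2087.7083/245.7500 = 8.4953 mm
θ = 238° = 4.153884 rad
V = θ·R_c·A = 4.153884·8.4953·245.7500 = 8672.097 mm³

Volume = 8672.097 mm³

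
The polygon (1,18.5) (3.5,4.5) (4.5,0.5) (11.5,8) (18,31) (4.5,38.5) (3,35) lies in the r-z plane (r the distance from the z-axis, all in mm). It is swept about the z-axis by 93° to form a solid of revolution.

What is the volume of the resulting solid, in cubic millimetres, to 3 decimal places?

Profile (r,z), 7 vertices: (1,18.5) (3.5,4.5) (4.5,0.5) (11.5,8) (18,31) (4.5,38.5) (3,35)
edge 0: (1,18.5)→(3.5,4.5)  cross = 1·4.5 − 3.5·18.5 = -60.2500; (r_i+r_j)·cross = 4.5·-60.2500 = -271.1250
edge 1: (3.5,4.5)→(4.5,0.5)  cross = 3.5·0.5 − 4.5·4.5 = -18.5000; (r_i+r_j)·cross = 8·-18.5000 = -148.0000
edge 2: (4.5,0.5)→(11.5,8)  cross = 4.5·8 − 11.5·0.5 = 30.2500; (r_i+r_j)·cross = 16·30.2500 = 484.0000
edge 3: (11.5,8)→(18,31)  cross = 11.5·31 − 18·8 = 212.5000; (r_i+r_j)·cross = 29.5·212.5000 = 6268.7500
edge 4: (18,31)→(4.5,38.5)  cross = 18·38.5 − 4.5·31 = 553.5000; (r_i+r_j)·cross = 22.5·553.5000 = 12453.7500
edge 5: (4.5,38.5)→(3,35)  cross = 4.5·35 − 3·38.5 = 42.0000; (r_i+r_j)·cross = 7.5·42.0000 = 315.0000
edge 6: (3,35)→(1,18.5)  cross = 3·18.5 − 1·35 = 20.5000; (r_i+r_j)·cross = 4·20.5000 = 82.0000
Σcross = 780.0000 → A = |Σcross|/2 = 390.0000 mm²
Σ(r_i+r_j)·cross = 19184.3750 → first moment M = |Σ|/6 = 3197.3958
R_c = M/A = 3197.3958/390.0000 = 8.1985 mm
θ = 93° = 1.623156 rad
V = θ·R_c·A = 1.623156·8.1985·390.0000 = 5189.873 mm³

Volume = 5189.873 mm³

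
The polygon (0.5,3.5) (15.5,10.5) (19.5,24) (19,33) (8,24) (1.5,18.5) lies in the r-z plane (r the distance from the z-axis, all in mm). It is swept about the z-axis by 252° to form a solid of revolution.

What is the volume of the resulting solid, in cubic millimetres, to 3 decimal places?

Profile (r,z), 6 vertices: (0.5,3.5) (15.5,10.5) (19.5,24) (19,33) (8,24) (1.5,18.5)
edge 0: (0.5,3.5)→(15.5,10.5)  cross = 0.5·10.5 − 15.5·3.5 = -49.0000; (r_i+r_j)·cross = 16·-49.0000 = -784.0000
edge 1: (15.5,10.5)→(19.5,24)  cross = 15.5·24 − 19.5·10.5 = 167.2500; (r_i+r_j)·cross = 35·167.2500 = 5853.7500
edge 2: (19.5,24)→(19,33)  cross = 19.5·33 − 19·24 = 187.5000; (r_i+r_j)·cross = 38.5·187.5000 = 7218.7500
edge 3: (19,33)→(8,24)  cross = 19·24 − 8·33 = 192.0000; (r_i+r_j)·cross = 27·192.0000 = 5184.0000
edge 4: (8,24)→(1.5,18.5)  cross = 8·18.5 − 1.5·24 = 112.0000; (r_i+r_j)·cross = 9.5·112.0000 = 1064.0000
edge 5: (1.5,18.5)→(0.5,3.5)  cross = 1.5·3.5 − 0.5·18.5 = -4.0000; (r_i+r_j)·cross = 2·-4.0000 = -8.0000
Σcross = 605.7500 → A = |Σcross|/2 = 302.8750 mm²
Σ(r_i+r_j)·cross = 18528.5000 → first moment M = |Σ|/6 = 3088.0833
R_c = M/A = 3088.0833/302.8750 = 10.1959 mm
θ = 252° = 4.398230 rad
V = θ·R_c·A = 4.398230·10.1959·302.8750 = 13582.100 mm³

Volume = 13582.100 mm³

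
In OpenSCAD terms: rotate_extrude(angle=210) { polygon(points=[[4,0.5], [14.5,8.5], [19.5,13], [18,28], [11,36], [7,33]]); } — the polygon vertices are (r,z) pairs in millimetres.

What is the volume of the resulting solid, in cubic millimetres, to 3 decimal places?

Profile (r,z), 6 vertices: (4,0.5) (14.5,8.5) (19.5,13) (18,28) (11,36) (7,33)
edge 0: (4,0.5)→(14.5,8.5)  cross = 4·8.5 − 14.5·0.5 = 26.7500; (r_i+r_j)·cross = 18.5·26.7500 = 494.8750
edge 1: (14.5,8.5)→(19.5,13)  cross = 14.5·13 − 19.5·8.5 = 22.7500; (r_i+r_j)·cross = 34·22.7500 = 773.5000
edge 2: (19.5,13)→(18,28)  cross = 19.5·28 − 18·13 = 312.0000; (r_i+r_j)·cross = 37.5·312.0000 = 11700.0000
edge 3: (18,28)→(11,36)  cross = 18·36 − 11·28 = 340.0000; (r_i+r_j)·cross = 29·340.0000 = 9860.0000
edge 4: (11,36)→(7,33)  cross = 11·33 − 7·36 = 111.0000; (r_i+r_j)·cross = 18·111.0000 = 1998.0000
edge 5: (7,33)→(4,0.5)  cross = 7·0.5 − 4·33 = -128.5000; (r_i+r_j)·cross = 11·-128.5000 = -1413.5000
Σcross = 684.0000 → A = |Σcross|/2 = 342.0000 mm²
Σ(r_i+r_j)·cross = 23412.8750 → first moment M = |Σ|/6 = 3902.1458
R_c = M/A = 3902.1458/342.0000 = 11.4098 mm
θ = 210° = 3.665191 rad
V = θ·R_c·A = 3.665191·11.4098·342.0000 = 14302.111 mm³

Volume = 14302.111 mm³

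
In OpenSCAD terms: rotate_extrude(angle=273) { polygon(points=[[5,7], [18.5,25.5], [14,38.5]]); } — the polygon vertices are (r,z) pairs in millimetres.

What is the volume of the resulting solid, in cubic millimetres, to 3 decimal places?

Volume = 7705.492 mm³

Profile (r,z), 3 vertices: (5,7) (18.5,25.5) (14,38.5)
edge 0: (5,7)→(18.5,25.5)  cross = 5·25.5 − 18.5·7 = -2.0000; (r_i+r_j)·cross = 23.5·-2.0000 = -47.0000
edge 1: (18.5,25.5)→(14,38.5)  cross = 18.5·38.5 − 14·25.5 = 355.2500; (r_i+r_j)·cross = 32.5·355.2500 = 11545.6250
edge 2: (14,38.5)→(5,7)  cross = 14·7 − 5·38.5 = -94.5000; (r_i+r_j)·cross = 19·-94.5000 = -1795.5000
Σcross = 258.7500 → A = |Σcross|/2 = 129.3750 mm²
Σ(r_i+r_j)·cross = 9703.1250 → first moment M = |Σ|/6 = 1617.1875
R_c = M/A = 1617.1875/129.3750 = 12.5000 mm
θ = 273° = 4.764749 rad
V = θ·R_c·A = 4.764749·12.5000·129.3750 = 7705.492 mm³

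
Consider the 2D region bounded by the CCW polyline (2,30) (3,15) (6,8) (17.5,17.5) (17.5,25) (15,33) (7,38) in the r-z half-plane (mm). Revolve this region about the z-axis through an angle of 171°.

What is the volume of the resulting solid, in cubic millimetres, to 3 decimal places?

Volume = 9014.473 mm³

Profile (r,z), 7 vertices: (2,30) (3,15) (6,8) (17.5,17.5) (17.5,25) (15,33) (7,38)
edge 0: (2,30)→(3,15)  cross = 2·15 − 3·30 = -60.0000; (r_i+r_j)·cross = 5·-60.0000 = -300.0000
edge 1: (3,15)→(6,8)  cross = 3·8 − 6·15 = -66.0000; (r_i+r_j)·cross = 9·-66.0000 = -594.0000
edge 2: (6,8)→(17.5,17.5)  cross = 6·17.5 − 17.5·8 = -35.0000; (r_i+r_j)·cross = 23.5·-35.0000 = -822.5000
edge 3: (17.5,17.5)→(17.5,25)  cross = 17.5·25 − 17.5·17.5 = 131.2500; (r_i+r_j)·cross = 35·131.2500 = 4593.7500
edge 4: (17.5,25)→(15,33)  cross = 17.5·33 − 15·25 = 202.5000; (r_i+r_j)·cross = 32.5·202.5000 = 6581.2500
edge 5: (15,33)→(7,38)  cross = 15·38 − 7·33 = 339.0000; (r_i+r_j)·cross = 22·339.0000 = 7458.0000
edge 6: (7,38)→(2,30)  cross = 7·30 − 2·38 = 134.0000; (r_i+r_j)·cross = 9·134.0000 = 1206.0000
Σcross = 645.7500 → A = |Σcross|/2 = 322.8750 mm²
Σ(r_i+r_j)·cross = 18122.5000 → first moment M = |Σ|/6 = 3020.4167
R_c = M/A = 3020.4167/322.8750 = 9.3548 mm
θ = 171° = 2.984513 rad
V = θ·R_c·A = 2.984513·9.3548·322.8750 = 9014.473 mm³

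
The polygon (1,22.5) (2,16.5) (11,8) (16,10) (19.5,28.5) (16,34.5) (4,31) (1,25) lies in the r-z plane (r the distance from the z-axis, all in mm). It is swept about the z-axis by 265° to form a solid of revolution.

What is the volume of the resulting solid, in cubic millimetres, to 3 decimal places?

Volume = 16756.144 mm³

Profile (r,z), 8 vertices: (1,22.5) (2,16.5) (11,8) (16,10) (19.5,28.5) (16,34.5) (4,31) (1,25)
edge 0: (1,22.5)→(2,16.5)  cross = 1·16.5 − 2·22.5 = -28.5000; (r_i+r_j)·cross = 3·-28.5000 = -85.5000
edge 1: (2,16.5)→(11,8)  cross = 2·8 − 11·16.5 = -165.5000; (r_i+r_j)·cross = 13·-165.5000 = -2151.5000
edge 2: (11,8)→(16,10)  cross = 11·10 − 16·8 = -18.0000; (r_i+r_j)·cross = 27·-18.0000 = -486.0000
edge 3: (16,10)→(19.5,28.5)  cross = 16·28.5 − 19.5·10 = 261.0000; (r_i+r_j)·cross = 35.5·261.0000 = 9265.5000
edge 4: (19.5,28.5)→(16,34.5)  cross = 19.5·34.5 − 16·28.5 = 216.7500; (r_i+r_j)·cross = 35.5·216.7500 = 7694.6250
edge 5: (16,34.5)→(4,31)  cross = 16·31 − 4·34.5 = 358.0000; (r_i+r_j)·cross = 20·358.0000 = 7160.0000
edge 6: (4,31)→(1,25)  cross = 4·25 − 1·31 = 69.0000; (r_i+r_j)·cross = 5·69.0000 = 345.0000
edge 7: (1,25)→(1,22.5)  cross = 1·22.5 − 1·25 = -2.5000; (r_i+r_j)·cross = 2·-2.5000 = -5.0000
Σcross = 690.2500 → A = |Σcross|/2 = 345.1250 mm²
Σ(r_i+r_j)·cross = 21737.1250 → first moment M = |Σ|/6 = 3622.8542
R_c = M/A = 3622.8542/345.1250 = 10.4972 mm
θ = 265° = 4.625123 rad
V = θ·R_c·A = 4.625123·10.4972·345.1250 = 16756.144 mm³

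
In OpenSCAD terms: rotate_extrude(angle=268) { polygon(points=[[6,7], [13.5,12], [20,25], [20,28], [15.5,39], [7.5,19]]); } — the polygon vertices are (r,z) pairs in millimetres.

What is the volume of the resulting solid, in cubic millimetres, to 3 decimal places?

Profile (r,z), 6 vertices: (6,7) (13.5,12) (20,25) (20,28) (15.5,39) (7.5,19)
edge 0: (6,7)→(13.5,12)  cross = 6·12 − 13.5·7 = -22.5000; (r_i+r_j)·cross = 19.5·-22.5000 = -438.7500
edge 1: (13.5,12)→(20,25)  cross = 13.5·25 − 20·12 = 97.5000; (r_i+r_j)·cross = 33.5·97.5000 = 3266.2500
edge 2: (20,25)→(20,28)  cross = 20·28 − 20·25 = 60.0000; (r_i+r_j)·cross = 40·60.0000 = 2400.0000
edge 3: (20,28)→(15.5,39)  cross = 20·39 − 15.5·28 = 346.0000; (r_i+r_j)·cross = 35.5·346.0000 = 12283.0000
edge 4: (15.5,39)→(7.5,19)  cross = 15.5·19 − 7.5·39 = 2.0000; (r_i+r_j)·cross = 23·2.0000 = 46.0000
edge 5: (7.5,19)→(6,7)  cross = 7.5·7 − 6·19 = -61.5000; (r_i+r_j)·cross = 13.5·-61.5000 = -830.2500
Σcross = 421.5000 → A = |Σcross|/2 = 210.7500 mm²
Σ(r_i+r_j)·cross = 16726.2500 → first moment M = |Σ|/6 = 2787.7083
R_c = M/A = 2787.7083/210.7500 = 13.2276 mm
θ = 268° = 4.677482 rad
V = θ·R_c·A = 4.677482·13.2276·210.7500 = 13039.457 mm³

Volume = 13039.457 mm³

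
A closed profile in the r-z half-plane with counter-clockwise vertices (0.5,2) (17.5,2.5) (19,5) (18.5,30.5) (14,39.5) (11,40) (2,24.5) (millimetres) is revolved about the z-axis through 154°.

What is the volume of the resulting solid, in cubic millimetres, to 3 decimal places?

Profile (r,z), 7 vertices: (0.5,2) (17.5,2.5) (19,5) (18.5,30.5) (14,39.5) (11,40) (2,24.5)
edge 0: (0.5,2)→(17.5,2.5)  cross = 0.5·2.5 − 17.5·2 = -33.7500; (r_i+r_j)·cross = 18·-33.7500 = -607.5000
edge 1: (17.5,2.5)→(19,5)  cross = 17.5·5 − 19·2.5 = 40.0000; (r_i+r_j)·cross = 36.5·40.0000 = 1460.0000
edge 2: (19,5)→(18.5,30.5)  cross = 19·30.5 − 18.5·5 = 487.0000; (r_i+r_j)·cross = 37.5·487.0000 = 18262.5000
edge 3: (18.5,30.5)→(14,39.5)  cross = 18.5·39.5 − 14·30.5 = 303.7500; (r_i+r_j)·cross = 32.5·303.7500 = 9871.8750
edge 4: (14,39.5)→(11,40)  cross = 14·40 − 11·39.5 = 125.5000; (r_i+r_j)·cross = 25·125.5000 = 3137.5000
edge 5: (11,40)→(2,24.5)  cross = 11·24.5 − 2·40 = 189.5000; (r_i+r_j)·cross = 13·189.5000 = 2463.5000
edge 6: (2,24.5)→(0.5,2)  cross = 2·2 − 0.5·24.5 = -8.2500; (r_i+r_j)·cross = 2.5·-8.2500 = -20.6250
Σcross = 1103.7500 → A = |Σcross|/2 = 551.8750 mm²
Σ(r_i+r_j)·cross = 34567.2500 → first moment M = |Σ|/6 = 5761.2083
R_c = M/A = 5761.2083/551.8750 = 10.4393 mm
θ = 154° = 2.687807 rad
V = θ·R_c·A = 2.687807·10.4393·551.8750 = 15485.016 mm³

Volume = 15485.016 mm³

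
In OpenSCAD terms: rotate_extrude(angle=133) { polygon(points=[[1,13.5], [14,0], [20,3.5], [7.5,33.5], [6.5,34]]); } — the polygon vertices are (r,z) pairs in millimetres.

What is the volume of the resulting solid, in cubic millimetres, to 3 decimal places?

Profile (r,z), 5 vertices: (1,13.5) (14,0) (20,3.5) (7.5,33.5) (6.5,34)
edge 0: (1,13.5)→(14,0)  cross = 1·0 − 14·13.5 = -189.0000; (r_i+r_j)·cross = 15·-189.0000 = -2835.0000
edge 1: (14,0)→(20,3.5)  cross = 14·3.5 − 20·0 = 49.0000; (r_i+r_j)·cross = 34·49.0000 = 1666.0000
edge 2: (20,3.5)→(7.5,33.5)  cross = 20·33.5 − 7.5·3.5 = 643.7500; (r_i+r_j)·cross = 27.5·643.7500 = 17703.1250
edge 3: (7.5,33.5)→(6.5,34)  cross = 7.5·34 − 6.5·33.5 = 37.2500; (r_i+r_j)·cross = 14·37.2500 = 521.5000
edge 4: (6.5,34)→(1,13.5)  cross = 6.5·13.5 − 1·34 = 53.7500; (r_i+r_j)·cross = 7.5·53.7500 = 403.1250
Σcross = 594.7500 → A = |Σcross|/2 = 297.3750 mm²
Σ(r_i+r_j)·cross = 17458.7500 → first moment M = |Σ|/6 = 2909.7917
R_c = M/A = 2909.7917/297.3750 = 9.7849 mm
θ = 133° = 2.321288 rad
V = θ·R_c·A = 2.321288·9.7849·297.3750 = 6754.464 mm³

Volume = 6754.464 mm³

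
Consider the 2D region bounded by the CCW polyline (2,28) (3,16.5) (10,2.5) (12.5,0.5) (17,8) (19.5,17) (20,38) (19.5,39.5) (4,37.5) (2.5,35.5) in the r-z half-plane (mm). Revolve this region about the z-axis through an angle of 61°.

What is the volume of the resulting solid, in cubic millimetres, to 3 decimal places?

Profile (r,z), 10 vertices: (2,28) (3,16.5) (10,2.5) (12.5,0.5) (17,8) (19.5,17) (20,38) (19.5,39.5) (4,37.5) (2.5,35.5)
edge 0: (2,28)→(3,16.5)  cross = 2·16.5 − 3·28 = -51.0000; (r_i+r_j)·cross = 5·-51.0000 = -255.0000
edge 1: (3,16.5)→(10,2.5)  cross = 3·2.5 − 10·16.5 = -157.5000; (r_i+r_j)·cross = 13·-157.5000 = -2047.5000
edge 2: (10,2.5)→(12.5,0.5)  cross = 10·0.5 − 12.5·2.5 = -26.2500; (r_i+r_j)·cross = 22.5·-26.2500 = -590.6250
edge 3: (12.5,0.5)→(17,8)  cross = 12.5·8 − 17·0.5 = 91.5000; (r_i+r_j)·cross = 29.5·91.5000 = 2699.2500
edge 4: (17,8)→(19.5,17)  cross = 17·17 − 19.5·8 = 133.0000; (r_i+r_j)·cross = 36.5·133.0000 = 4854.5000
edge 5: (19.5,17)→(20,38)  cross = 19.5·38 − 20·17 = 401.0000; (r_i+r_j)·cross = 39.5·401.0000 = 15839.5000
edge 6: (20,38)→(19.5,39.5)  cross = 20·39.5 − 19.5·38 = 49.0000; (r_i+r_j)·cross = 39.5·49.0000 = 1935.5000
edge 7: (19.5,39.5)→(4,37.5)  cross = 19.5·37.5 − 4·39.5 = 573.2500; (r_i+r_j)·cross = 23.5·573.2500 = 13471.3750
edge 8: (4,37.5)→(2.5,35.5)  cross = 4·35.5 − 2.5·37.5 = 48.2500; (r_i+r_j)·cross = 6.5·48.2500 = 313.6250
edge 9: (2.5,35.5)→(2,28)  cross = 2.5·28 − 2·35.5 = -1.0000; (r_i+r_j)·cross = 4.5·-1.0000 = -4.5000
Σcross = 1060.2500 → A = |Σcross|/2 = 530.1250 mm²
Σ(r_i+r_j)·cross = 36216.1250 → first moment M = |Σ|/6 = 6036.0208
R_c = M/A = 6036.0208/530.1250 = 11.3860 mm
θ = 61° = 1.064651 rad
V = θ·R_c·A = 1.064651·11.3860·530.1250 = 6426.255 mm³

Volume = 6426.255 mm³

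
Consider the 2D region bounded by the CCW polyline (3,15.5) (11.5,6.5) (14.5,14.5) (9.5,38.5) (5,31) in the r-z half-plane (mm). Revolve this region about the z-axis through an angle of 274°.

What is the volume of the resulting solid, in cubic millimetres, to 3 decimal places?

Profile (r,z), 5 vertices: (3,15.5) (11.5,6.5) (14.5,14.5) (9.5,38.5) (5,31)
edge 0: (3,15.5)→(11.5,6.5)  cross = 3·6.5 − 11.5·15.5 = -158.7500; (r_i+r_j)·cross = 14.5·-158.7500 = -2301.8750
edge 1: (11.5,6.5)→(14.5,14.5)  cross = 11.5·14.5 − 14.5·6.5 = 72.5000; (r_i+r_j)·cross = 26·72.5000 = 1885.0000
edge 2: (14.5,14.5)→(9.5,38.5)  cross = 14.5·38.5 − 9.5·14.5 = 420.5000; (r_i+r_j)·cross = 24·420.5000 = 10092.0000
edge 3: (9.5,38.5)→(5,31)  cross = 9.5·31 − 5·38.5 = 102.0000; (r_i+r_j)·cross = 14.5·102.0000 = 1479.0000
edge 4: (5,31)→(3,15.5)  cross = 5·15.5 − 3·31 = -15.5000; (r_i+r_j)·cross = 8·-15.5000 = -124.0000
Σcross = 420.7500 → A = |Σcross|/2 = 210.3750 mm²
Σ(r_i+r_j)·cross = 11030.1250 → first moment M = |Σ|/6 = 1838.3542
R_c = M/A = 1838.3542/210.3750 = 8.7385 mm
θ = 274° = 4.782202 rad
V = θ·R_c·A = 4.782202·8.7385·210.3750 = 8791.381 mm³

Volume = 8791.381 mm³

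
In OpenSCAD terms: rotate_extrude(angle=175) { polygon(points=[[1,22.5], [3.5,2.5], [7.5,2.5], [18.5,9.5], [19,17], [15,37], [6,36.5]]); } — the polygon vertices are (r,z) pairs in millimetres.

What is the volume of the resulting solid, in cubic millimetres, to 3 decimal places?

Volume = 14242.768 mm³

Profile (r,z), 7 vertices: (1,22.5) (3.5,2.5) (7.5,2.5) (18.5,9.5) (19,17) (15,37) (6,36.5)
edge 0: (1,22.5)→(3.5,2.5)  cross = 1·2.5 − 3.5·22.5 = -76.2500; (r_i+r_j)·cross = 4.5·-76.2500 = -343.1250
edge 1: (3.5,2.5)→(7.5,2.5)  cross = 3.5·2.5 − 7.5·2.5 = -10.0000; (r_i+r_j)·cross = 11·-10.0000 = -110.0000
edge 2: (7.5,2.5)→(18.5,9.5)  cross = 7.5·9.5 − 18.5·2.5 = 25.0000; (r_i+r_j)·cross = 26·25.0000 = 650.0000
edge 3: (18.5,9.5)→(19,17)  cross = 18.5·17 − 19·9.5 = 134.0000; (r_i+r_j)·cross = 37.5·134.0000 = 5025.0000
edge 4: (19,17)→(15,37)  cross = 19·37 − 15·17 = 448.0000; (r_i+r_j)·cross = 34·448.0000 = 15232.0000
edge 5: (15,37)→(6,36.5)  cross = 15·36.5 − 6·37 = 325.5000; (r_i+r_j)·cross = 21·325.5000 = 6835.5000
edge 6: (6,36.5)→(1,22.5)  cross = 6·22.5 − 1·36.5 = 98.5000; (r_i+r_j)·cross = 7·98.5000 = 689.5000
Σcross = 944.7500 → A = |Σcross|/2 = 472.3750 mm²
Σ(r_i+r_j)·cross = 27978.8750 → first moment M = |Σ|/6 = 4663.1458
R_c = M/A = 4663.1458/472.3750 = 9.8717 mm
θ = 175° = 3.054326 rad
V = θ·R_c·A = 3.054326·9.8717·472.3750 = 14242.768 mm³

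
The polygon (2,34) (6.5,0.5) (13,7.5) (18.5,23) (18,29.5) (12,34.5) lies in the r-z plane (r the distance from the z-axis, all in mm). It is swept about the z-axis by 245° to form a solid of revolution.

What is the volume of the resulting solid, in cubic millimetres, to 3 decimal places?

Volume = 15370.018 mm³

Profile (r,z), 6 vertices: (2,34) (6.5,0.5) (13,7.5) (18.5,23) (18,29.5) (12,34.5)
edge 0: (2,34)→(6.5,0.5)  cross = 2·0.5 − 6.5·34 = -220.0000; (r_i+r_j)·cross = 8.5·-220.0000 = -1870.0000
edge 1: (6.5,0.5)→(13,7.5)  cross = 6.5·7.5 − 13·0.5 = 42.2500; (r_i+r_j)·cross = 19.5·42.2500 = 823.8750
edge 2: (13,7.5)→(18.5,23)  cross = 13·23 − 18.5·7.5 = 160.2500; (r_i+r_j)·cross = 31.5·160.2500 = 5047.8750
edge 3: (18.5,23)→(18,29.5)  cross = 18.5·29.5 − 18·23 = 131.7500; (r_i+r_j)·cross = 36.5·131.7500 = 4808.8750
edge 4: (18,29.5)→(12,34.5)  cross = 18·34.5 − 12·29.5 = 267.0000; (r_i+r_j)·cross = 30·267.0000 = 8010.0000
edge 5: (12,34.5)→(2,34)  cross = 12·34 − 2·34.5 = 339.0000; (r_i+r_j)·cross = 14·339.0000 = 4746.0000
Σcross = 720.2500 → A = |Σcross|/2 = 360.1250 mm²
Σ(r_i+r_j)·cross = 21566.6250 → first moment M = |Σ|/6 = 3594.4375
R_c = M/A = 3594.4375/360.1250 = 9.9811 mm
θ = 245° = 4.276057 rad
V = θ·R_c·A = 4.276057·9.9811·360.1250 = 15370.018 mm³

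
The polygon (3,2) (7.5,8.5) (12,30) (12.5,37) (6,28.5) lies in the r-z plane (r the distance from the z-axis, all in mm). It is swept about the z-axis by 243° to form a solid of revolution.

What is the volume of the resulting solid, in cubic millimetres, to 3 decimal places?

Volume = 4256.259 mm³

Profile (r,z), 5 vertices: (3,2) (7.5,8.5) (12,30) (12.5,37) (6,28.5)
edge 0: (3,2)→(7.5,8.5)  cross = 3·8.5 − 7.5·2 = 10.5000; (r_i+r_j)·cross = 10.5·10.5000 = 110.2500
edge 1: (7.5,8.5)→(12,30)  cross = 7.5·30 − 12·8.5 = 123.0000; (r_i+r_j)·cross = 19.5·123.0000 = 2398.5000
edge 2: (12,30)→(12.5,37)  cross = 12·37 − 12.5·30 = 69.0000; (r_i+r_j)·cross = 24.5·69.0000 = 1690.5000
edge 3: (12.5,37)→(6,28.5)  cross = 12.5·28.5 − 6·37 = 134.2500; (r_i+r_j)·cross = 18.5·134.2500 = 2483.6250
edge 4: (6,28.5)→(3,2)  cross = 6·2 − 3·28.5 = -73.5000; (r_i+r_j)·cross = 9·-73.5000 = -661.5000
Σcross = 263.2500 → A = |Σcross|/2 = 131.6250 mm²
Σ(r_i+r_j)·cross = 6021.3750 → first moment M = |Σ|/6 = 1003.5625
R_c = M/A = 1003.5625/131.6250 = 7.6244 mm
θ = 243° = 4.241150 rad
V = θ·R_c·A = 4.241150·7.6244·131.6250 = 4256.259 mm³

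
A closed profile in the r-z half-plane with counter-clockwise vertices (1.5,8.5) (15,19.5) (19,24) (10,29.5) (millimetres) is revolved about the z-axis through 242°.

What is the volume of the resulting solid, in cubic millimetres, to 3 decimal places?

Profile (r,z), 4 vertices: (1.5,8.5) (15,19.5) (19,24) (10,29.5)
edge 0: (1.5,8.5)→(15,19.5)  cross = 1.5·19.5 − 15·8.5 = -98.2500; (r_i+r_j)·cross = 16.5·-98.2500 = -1621.1250
edge 1: (15,19.5)→(19,24)  cross = 15·24 − 19·19.5 = -10.5000; (r_i+r_j)·cross = 34·-10.5000 = -357.0000
edge 2: (19,24)→(10,29.5)  cross = 19·29.5 − 10·24 = 320.5000; (r_i+r_j)·cross = 29·320.5000 = 9294.5000
edge 3: (10,29.5)→(1.5,8.5)  cross = 10·8.5 − 1.5·29.5 = 40.7500; (r_i+r_j)·cross = 11.5·40.7500 = 468.6250
Σcross = 252.5000 → A = |Σcross|/2 = 126.2500 mm²
Σ(r_i+r_j)·cross = 7785.0000 → first moment M = |Σ|/6 = 1297.5000
R_c = M/A = 1297.5000/126.2500 = 10.2772 mm
θ = 242° = 4.223697 rad
V = θ·R_c·A = 4.223697·10.2772·126.2500 = 5480.247 mm³

Volume = 5480.247 mm³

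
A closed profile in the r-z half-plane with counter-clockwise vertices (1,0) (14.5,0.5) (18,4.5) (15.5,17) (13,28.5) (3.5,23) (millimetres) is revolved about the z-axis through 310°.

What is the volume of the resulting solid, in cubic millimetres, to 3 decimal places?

Volume = 17336.886 mm³

Profile (r,z), 6 vertices: (1,0) (14.5,0.5) (18,4.5) (15.5,17) (13,28.5) (3.5,23)
edge 0: (1,0)→(14.5,0.5)  cross = 1·0.5 − 14.5·0 = 0.5000; (r_i+r_j)·cross = 15.5·0.5000 = 7.7500
edge 1: (14.5,0.5)→(18,4.5)  cross = 14.5·4.5 − 18·0.5 = 56.2500; (r_i+r_j)·cross = 32.5·56.2500 = 1828.1250
edge 2: (18,4.5)→(15.5,17)  cross = 18·17 − 15.5·4.5 = 236.2500; (r_i+r_j)·cross = 33.5·236.2500 = 7914.3750
edge 3: (15.5,17)→(13,28.5)  cross = 15.5·28.5 − 13·17 = 220.7500; (r_i+r_j)·cross = 28.5·220.7500 = 6291.3750
edge 4: (13,28.5)→(3.5,23)  cross = 13·23 − 3.5·28.5 = 199.2500; (r_i+r_j)·cross = 16.5·199.2500 = 3287.6250
edge 5: (3.5,23)→(1,0)  cross = 3.5·0 − 1·23 = -23.0000; (r_i+r_j)·cross = 4.5·-23.0000 = -103.5000
Σcross = 690.0000 → A = |Σcross|/2 = 345.0000 mm²
Σ(r_i+r_j)·cross = 19225.7500 → first moment M = |Σ|/6 = 3204.2917
R_c = M/A = 3204.2917/345.0000 = 9.2878 mm
θ = 310° = 5.410521 rad
V = θ·R_c·A = 5.410521·9.2878·345.0000 = 17336.886 mm³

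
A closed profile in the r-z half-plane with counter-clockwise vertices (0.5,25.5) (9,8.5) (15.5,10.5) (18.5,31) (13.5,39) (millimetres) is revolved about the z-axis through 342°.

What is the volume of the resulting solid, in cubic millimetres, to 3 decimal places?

Volume = 20814.491 mm³

Profile (r,z), 5 vertices: (0.5,25.5) (9,8.5) (15.5,10.5) (18.5,31) (13.5,39)
edge 0: (0.5,25.5)→(9,8.5)  cross = 0.5·8.5 − 9·25.5 = -225.2500; (r_i+r_j)·cross = 9.5·-225.2500 = -2139.8750
edge 1: (9,8.5)→(15.5,10.5)  cross = 9·10.5 − 15.5·8.5 = -37.2500; (r_i+r_j)·cross = 24.5·-37.2500 = -912.6250
edge 2: (15.5,10.5)→(18.5,31)  cross = 15.5·31 − 18.5·10.5 = 286.2500; (r_i+r_j)·cross = 34·286.2500 = 9732.5000
edge 3: (18.5,31)→(13.5,39)  cross = 18.5·39 − 13.5·31 = 303.0000; (r_i+r_j)·cross = 32·303.0000 = 9696.0000
edge 4: (13.5,39)→(0.5,25.5)  cross = 13.5·25.5 − 0.5·39 = 324.7500; (r_i+r_j)·cross = 14·324.7500 = 4546.5000
Σcross = 651.5000 → A = |Σcross|/2 = 325.7500 mm²
Σ(r_i+r_j)·cross = 20922.5000 → first moment M = |Σ|/6 = 3487.0833
R_c = M/A = 3487.0833/325.7500 = 10.7048 mm
θ = 342° = 5.969026 rad
V = θ·R_c·A = 5.969026·10.7048·325.7500 = 20814.491 mm³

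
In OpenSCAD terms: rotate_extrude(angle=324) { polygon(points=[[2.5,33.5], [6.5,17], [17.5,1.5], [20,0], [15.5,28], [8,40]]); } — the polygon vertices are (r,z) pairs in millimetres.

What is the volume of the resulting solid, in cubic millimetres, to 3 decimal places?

Profile (r,z), 6 vertices: (2.5,33.5) (6.5,17) (17.5,1.5) (20,0) (15.5,28) (8,40)
edge 0: (2.5,33.5)→(6.5,17)  cross = 2.5·17 − 6.5·33.5 = -175.2500; (r_i+r_j)·cross = 9·-175.2500 = -1577.2500
edge 1: (6.5,17)→(17.5,1.5)  cross = 6.5·1.5 − 17.5·17 = -287.7500; (r_i+r_j)·cross = 24·-287.7500 = -6906.0000
edge 2: (17.5,1.5)→(20,0)  cross = 17.5·0 − 20·1.5 = -30.0000; (r_i+r_j)·cross = 37.5·-30.0000 = -1125.0000
edge 3: (20,0)→(15.5,28)  cross = 20·28 − 15.5·0 = 560.0000; (r_i+r_j)·cross = 35.5·560.0000 = 19880.0000
edge 4: (15.5,28)→(8,40)  cross = 15.5·40 − 8·28 = 396.0000; (r_i+r_j)·cross = 23.5·396.0000 = 9306.0000
edge 5: (8,40)→(2.5,33.5)  cross = 8·33.5 − 2.5·40 = 168.0000; (r_i+r_j)·cross = 10.5·168.0000 = 1764.0000
Σcross = 631.0000 → A = |Σcross|/2 = 315.5000 mm²
Σ(r_i+r_j)·cross = 21341.7500 → first moment M = |Σ|/6 = 3556.9583
R_c = M/A = 3556.9583/315.5000 = 11.2740 mm
θ = 324° = 5.654867 rad
V = θ·R_c·A = 5.654867·11.2740·315.5000 = 20114.126 mm³

Volume = 20114.126 mm³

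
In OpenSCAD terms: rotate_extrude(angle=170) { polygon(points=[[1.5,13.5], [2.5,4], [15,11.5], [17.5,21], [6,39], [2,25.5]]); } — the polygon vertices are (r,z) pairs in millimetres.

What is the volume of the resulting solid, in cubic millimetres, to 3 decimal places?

Profile (r,z), 6 vertices: (1.5,13.5) (2.5,4) (15,11.5) (17.5,21) (6,39) (2,25.5)
edge 0: (1.5,13.5)→(2.5,4)  cross = 1.5·4 − 2.5·13.5 = -27.7500; (r_i+r_j)·cross = 4·-27.7500 = -111.0000
edge 1: (2.5,4)→(15,11.5)  cross = 2.5·11.5 − 15·4 = -31.2500; (r_i+r_j)·cross = 17.5·-31.2500 = -546.8750
edge 2: (15,11.5)→(17.5,21)  cross = 15·21 − 17.5·11.5 = 113.7500; (r_i+r_j)·cross = 32.5·113.7500 = 3696.8750
edge 3: (17.5,21)→(6,39)  cross = 17.5·39 − 6·21 = 556.5000; (r_i+r_j)·cross = 23.5·556.5000 = 13077.7500
edge 4: (6,39)→(2,25.5)  cross = 6·25.5 − 2·39 = 75.0000; (r_i+r_j)·cross = 8·75.0000 = 600.0000
edge 5: (2,25.5)→(1.5,13.5)  cross = 2·13.5 − 1.5·25.5 = -11.2500; (r_i+r_j)·cross = 3.5·-11.2500 = -39.3750
Σcross = 675.0000 → A = |Σcross|/2 = 337.5000 mm²
Σ(r_i+r_j)·cross = 16677.3750 → first moment M = |Σ|/6 = 2779.5625
R_c = M/A = 2779.5625/337.5000 = 8.2357 mm
θ = 170° = 2.967060 rad
V = θ·R_c·A = 2.967060·8.2357·337.5000 = 8247.128 mm³

Volume = 8247.128 mm³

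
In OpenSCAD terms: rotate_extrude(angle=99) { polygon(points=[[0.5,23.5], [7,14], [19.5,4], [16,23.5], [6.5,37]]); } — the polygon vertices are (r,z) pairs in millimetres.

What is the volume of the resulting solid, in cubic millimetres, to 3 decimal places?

Profile (r,z), 5 vertices: (0.5,23.5) (7,14) (19.5,4) (16,23.5) (6.5,37)
edge 0: (0.5,23.5)→(7,14)  cross = 0.5·14 − 7·23.5 = -157.5000; (r_i+r_j)·cross = 7.5·-157.5000 = -1181.2500
edge 1: (7,14)→(19.5,4)  cross = 7·4 − 19.5·14 = -245.0000; (r_i+r_j)·cross = 26.5·-245.0000 = -6492.5000
edge 2: (19.5,4)→(16,23.5)  cross = 19.5·23.5 − 16·4 = 394.2500; (r_i+r_j)·cross = 35.5·394.2500 = 13995.8750
edge 3: (16,23.5)→(6.5,37)  cross = 16·37 − 6.5·23.5 = 439.2500; (r_i+r_j)·cross = 22.5·439.2500 = 9883.1250
edge 4: (6.5,37)→(0.5,23.5)  cross = 6.5·23.5 − 0.5·37 = 134.2500; (r_i+r_j)·cross = 7·134.2500 = 939.7500
Σcross = 565.2500 → A = |Σcross|/2 = 282.6250 mm²
Σ(r_i+r_j)·cross = 17145.0000 → first moment M = |Σ|/6 = 2857.5000
R_c = M/A = 2857.5000/282.6250 = 10.1106 mm
θ = 99° = 1.727876 rad
V = θ·R_c·A = 1.727876·10.1106·282.6250 = 4937.406 mm³

Volume = 4937.406 mm³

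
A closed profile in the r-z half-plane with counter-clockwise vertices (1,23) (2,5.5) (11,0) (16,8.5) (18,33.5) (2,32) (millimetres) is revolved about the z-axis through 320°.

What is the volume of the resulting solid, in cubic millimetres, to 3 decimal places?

Volume = 23141.204 mm³

Profile (r,z), 6 vertices: (1,23) (2,5.5) (11,0) (16,8.5) (18,33.5) (2,32)
edge 0: (1,23)→(2,5.5)  cross = 1·5.5 − 2·23 = -40.5000; (r_i+r_j)·cross = 3·-40.5000 = -121.5000
edge 1: (2,5.5)→(11,0)  cross = 2·0 − 11·5.5 = -60.5000; (r_i+r_j)·cross = 13·-60.5000 = -786.5000
edge 2: (11,0)→(16,8.5)  cross = 11·8.5 − 16·0 = 93.5000; (r_i+r_j)·cross = 27·93.5000 = 2524.5000
edge 3: (16,8.5)→(18,33.5)  cross = 16·33.5 − 18·8.5 = 383.0000; (r_i+r_j)·cross = 34·383.0000 = 13022.0000
edge 4: (18,33.5)→(2,32)  cross = 18·32 − 2·33.5 = 509.0000; (r_i+r_j)·cross = 20·509.0000 = 10180.0000
edge 5: (2,32)→(1,23)  cross = 2·23 − 1·32 = 14.0000; (r_i+r_j)·cross = 3·14.0000 = 42.0000
Σcross = 898.5000 → A = |Σcross|/2 = 449.2500 mm²
Σ(r_i+r_j)·cross = 24860.5000 → first moment M = |Σ|/6 = 4143.4167
R_c = M/A = 4143.4167/449.2500 = 9.2230 mm
θ = 320° = 5.585054 rad
V = θ·R_c·A = 5.585054·9.2230·449.2500 = 23141.204 mm³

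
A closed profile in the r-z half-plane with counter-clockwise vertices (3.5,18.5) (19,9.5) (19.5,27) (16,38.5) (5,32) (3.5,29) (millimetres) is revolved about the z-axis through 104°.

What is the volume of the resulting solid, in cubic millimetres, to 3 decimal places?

Profile (r,z), 6 vertices: (3.5,18.5) (19,9.5) (19.5,27) (16,38.5) (5,32) (3.5,29)
edge 0: (3.5,18.5)→(19,9.5)  cross = 3.5·9.5 − 19·18.5 = -318.2500; (r_i+r_j)·cross = 22.5·-318.2500 = -7160.6250
edge 1: (19,9.5)→(19.5,27)  cross = 19·27 − 19.5·9.5 = 327.7500; (r_i+r_j)·cross = 38.5·327.7500 = 12618.3750
edge 2: (19.5,27)→(16,38.5)  cross = 19.5·38.5 − 16·27 = 318.7500; (r_i+r_j)·cross = 35.5·318.7500 = 11315.6250
edge 3: (16,38.5)→(5,32)  cross = 16·32 − 5·38.5 = 319.5000; (r_i+r_j)·cross = 21·319.5000 = 6709.5000
edge 4: (5,32)→(3.5,29)  cross = 5·29 − 3.5·32 = 33.0000; (r_i+r_j)·cross = 8.5·33.0000 = 280.5000
edge 5: (3.5,29)→(3.5,18.5)  cross = 3.5·18.5 − 3.5·29 = -36.7500; (r_i+r_j)·cross = 7·-36.7500 = -257.2500
Σcross = 644.0000 → A = |Σcross|/2 = 322.0000 mm²
Σ(r_i+r_j)·cross = 23506.1250 → first moment M = |Σ|/6 = 3917.6875
R_c = M/A = 3917.6875/322.0000 = 12.1667 mm
θ = 104° = 1.815142 rad
V = θ·R_c·A = 1.815142·12.1667·322.0000 = 7111.161 mm³

Volume = 7111.161 mm³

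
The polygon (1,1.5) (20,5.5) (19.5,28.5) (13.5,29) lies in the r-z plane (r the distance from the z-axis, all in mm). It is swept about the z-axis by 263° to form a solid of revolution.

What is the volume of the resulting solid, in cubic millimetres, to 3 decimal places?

Profile (r,z), 4 vertices: (1,1.5) (20,5.5) (19.5,28.5) (13.5,29)
edge 0: (1,1.5)→(20,5.5)  cross = 1·5.5 − 20·1.5 = -24.5000; (r_i+r_j)·cross = 21·-24.5000 = -514.5000
edge 1: (20,5.5)→(19.5,28.5)  cross = 20·28.5 − 19.5·5.5 = 462.7500; (r_i+r_j)·cross = 39.5·462.7500 = 18278.6250
edge 2: (19.5,28.5)→(13.5,29)  cross = 19.5·29 − 13.5·28.5 = 180.7500; (r_i+r_j)·cross = 33·180.7500 = 5964.7500
edge 3: (13.5,29)→(1,1.5)  cross = 13.5·1.5 − 1·29 = -8.7500; (r_i+r_j)·cross = 14.5·-8.7500 = -126.8750
Σcross = 610.2500 → A = |Σcross|/2 = 305.1250 mm²
Σ(r_i+r_j)·cross = 23602.0000 → first moment M = |Σ|/6 = 3933.6667
R_c = M/A = 3933.6667/305.1250 = 12.8920 mm
θ = 263° = 4.590216 rad
V = θ·R_c·A = 4.590216·12.8920·305.1250 = 18056.379 mm³

Volume = 18056.379 mm³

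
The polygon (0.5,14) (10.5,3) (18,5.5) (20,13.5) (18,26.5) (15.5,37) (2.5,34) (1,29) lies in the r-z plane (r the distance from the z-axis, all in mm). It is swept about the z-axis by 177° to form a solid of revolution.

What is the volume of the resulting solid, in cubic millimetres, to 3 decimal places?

Profile (r,z), 8 vertices: (0.5,14) (10.5,3) (18,5.5) (20,13.5) (18,26.5) (15.5,37) (2.5,34) (1,29)
edge 0: (0.5,14)→(10.5,3)  cross = 0.5·3 − 10.5·14 = -145.5000; (r_i+r_j)·cross = 11·-145.5000 = -1600.5000
edge 1: (10.5,3)→(18,5.5)  cross = 10.5·5.5 − 18·3 = 3.7500; (r_i+r_j)·cross = 28.5·3.7500 = 106.8750
edge 2: (18,5.5)→(20,13.5)  cross = 18·13.5 − 20·5.5 = 133.0000; (r_i+r_j)·cross = 38·133.0000 = 5054.0000
edge 3: (20,13.5)→(18,26.5)  cross = 20·26.5 − 18·13.5 = 287.0000; (r_i+r_j)·cross = 38·287.0000 = 10906.0000
edge 4: (18,26.5)→(15.5,37)  cross = 18·37 − 15.5·26.5 = 255.2500; (r_i+r_j)·cross = 33.5·255.2500 = 8550.8750
edge 5: (15.5,37)→(2.5,34)  cross = 15.5·34 − 2.5·37 = 434.5000; (r_i+r_j)·cross = 18·434.5000 = 7821.0000
edge 6: (2.5,34)→(1,29)  cross = 2.5·29 − 1·34 = 38.5000; (r_i+r_j)·cross = 3.5·38.5000 = 134.7500
edge 7: (1,29)→(0.5,14)  cross = 1·14 − 0.5·29 = -0.5000; (r_i+r_j)·cross = 1.5·-0.5000 = -0.7500
Σcross = 1006.0000 → A = |Σcross|/2 = 503.0000 mm²
Σ(r_i+r_j)·cross = 30972.2500 → first moment M = |Σ|/6 = 5162.0417
R_c = M/A = 5162.0417/503.0000 = 10.2625 mm
θ = 177° = 3.089233 rad
V = θ·R_c·A = 3.089233·10.2625·503.0000 = 15946.748 mm³

Volume = 15946.748 mm³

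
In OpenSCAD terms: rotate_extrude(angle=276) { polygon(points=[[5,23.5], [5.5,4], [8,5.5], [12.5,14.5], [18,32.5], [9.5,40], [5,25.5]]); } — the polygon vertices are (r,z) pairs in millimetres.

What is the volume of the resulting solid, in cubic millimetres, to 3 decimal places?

Profile (r,z), 7 vertices: (5,23.5) (5.5,4) (8,5.5) (12.5,14.5) (18,32.5) (9.5,40) (5,25.5)
edge 0: (5,23.5)→(5.5,4)  cross = 5·4 − 5.5·23.5 = -109.2500; (r_i+r_j)·cross = 10.5·-109.2500 = -1147.1250
edge 1: (5.5,4)→(8,5.5)  cross = 5.5·5.5 − 8·4 = -1.7500; (r_i+r_j)·cross = 13.5·-1.7500 = -23.6250
edge 2: (8,5.5)→(12.5,14.5)  cross = 8·14.5 − 12.5·5.5 = 47.2500; (r_i+r_j)·cross = 20.5·47.2500 = 968.6250
edge 3: (12.5,14.5)→(18,32.5)  cross = 12.5·32.5 − 18·14.5 = 145.2500; (r_i+r_j)·cross = 30.5·145.2500 = 4430.1250
edge 4: (18,32.5)→(9.5,40)  cross = 18·40 − 9.5·32.5 = 411.2500; (r_i+r_j)·cross = 27.5·411.2500 = 11309.3750
edge 5: (9.5,40)→(5,25.5)  cross = 9.5·25.5 − 5·40 = 42.2500; (r_i+r_j)·cross = 14.5·42.2500 = 612.6250
edge 6: (5,25.5)→(5,23.5)  cross = 5·23.5 − 5·25.5 = -10.0000; (r_i+r_j)·cross = 10·-10.0000 = -100.0000
Σcross = 525.0000 → A = |Σcross|/2 = 262.5000 mm²
Σ(r_i+r_j)·cross = 16050.0000 → first moment M = |Σ|/6 = 2675.0000
R_c = M/A = 2675.0000/262.5000 = 10.1905 mm
θ = 276° = 4.817109 rad
V = θ·R_c·A = 4.817109·10.1905·262.5000 = 12885.766 mm³

Volume = 12885.766 mm³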